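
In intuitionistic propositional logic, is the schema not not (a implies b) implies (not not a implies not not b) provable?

Yes

This is the distribution of double negation over implication, which is intuitionistically derivable.
Assume not not (a implies b) and not not a; suppose not b. Then a implies b would give not a (by contraposition), contradicting not not a; so not (a implies b), contradicting not not (a implies b). Hence not not b.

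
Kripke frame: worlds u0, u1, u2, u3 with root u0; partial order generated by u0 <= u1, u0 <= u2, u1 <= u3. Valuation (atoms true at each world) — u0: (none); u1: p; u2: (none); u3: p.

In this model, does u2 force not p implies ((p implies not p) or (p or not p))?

Yes

u2 forces not p implies ((p implies not p) or (p or not p)): every world accessible from u2 that forces not p (namely u2) also forces (p implies not p) or (p or not p).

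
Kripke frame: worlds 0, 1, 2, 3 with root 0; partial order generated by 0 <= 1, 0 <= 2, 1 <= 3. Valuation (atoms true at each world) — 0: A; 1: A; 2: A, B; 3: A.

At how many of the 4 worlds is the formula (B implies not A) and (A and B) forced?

0: does not force it — 0 does not force (B implies not A) and (A and B) since 0 fails B implies not A.
1: does not force it — 1 does not force (B implies not A) and (A and B) since 1 fails A and B.
2: does not force it.
3: does not force it.
Worlds forcing the formula: { }.

0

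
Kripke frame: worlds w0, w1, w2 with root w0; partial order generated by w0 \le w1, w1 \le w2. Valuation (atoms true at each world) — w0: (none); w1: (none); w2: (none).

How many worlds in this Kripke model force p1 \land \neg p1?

w0: does not force it — w0 \nVdash p1 \land \neg p1 since w0 fails p1.
w1: does not force it.
w2: does not force it.
Worlds forcing the formula: { }.

0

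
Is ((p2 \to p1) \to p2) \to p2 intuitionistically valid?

No

This is Peirce's law, which is not intuitionistically valid.
A Kripke countermodel: worlds u, v; order generated by u \le v; atoms true at each world — u:{}; v:{p2}.
u \nVdash ((p2 \to p1) \to p2) \to p2: already at u itself, u \Vdash (p2 \to p1) \to p2 but u \nVdash p2.
u lacks atom p2, so u \nVdash p2.
So the root u does not force the formula.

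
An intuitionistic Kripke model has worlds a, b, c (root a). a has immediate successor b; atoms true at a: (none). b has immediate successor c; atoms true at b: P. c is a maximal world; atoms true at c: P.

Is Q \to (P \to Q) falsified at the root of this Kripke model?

a \Vdash Q \to (P \to Q) vacuously: no world accessible from a forces the antecedent Q.
So the root a forces Q \to (P \to Q); the model is not a countermodel.

No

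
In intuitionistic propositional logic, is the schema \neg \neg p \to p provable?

No

This is double-negation elimination, which is not intuitionistically valid.
A Kripke countermodel: worlds u0, u1; order generated by u0 \le u1; atoms true at each world — u0:{}; u1:{p}.
u0 \nVdash \neg \neg p \to p: already at u0 itself, u0 \Vdash \neg \neg p but u0 \nVdash p.
u0 lacks atom p, so u0 \nVdash p.
So the root u0 does not force the formula.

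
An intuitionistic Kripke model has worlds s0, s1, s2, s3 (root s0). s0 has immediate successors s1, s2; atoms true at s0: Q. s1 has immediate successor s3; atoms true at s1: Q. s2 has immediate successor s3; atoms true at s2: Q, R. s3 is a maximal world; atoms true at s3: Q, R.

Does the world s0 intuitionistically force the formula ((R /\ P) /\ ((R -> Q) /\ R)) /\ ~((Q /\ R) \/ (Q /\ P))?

s0 ||-/- ((R /\ P) /\ ((R -> Q) /\ R)) /\ ~((Q /\ R) \/ (Q /\ P)) since s0 fails (R /\ P) /\ ((R -> Q) /\ R).

No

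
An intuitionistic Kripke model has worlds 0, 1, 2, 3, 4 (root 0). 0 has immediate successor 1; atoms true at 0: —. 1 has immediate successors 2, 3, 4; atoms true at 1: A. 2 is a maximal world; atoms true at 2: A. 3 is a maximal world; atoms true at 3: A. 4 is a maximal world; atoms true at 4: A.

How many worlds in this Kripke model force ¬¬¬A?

0

0: does not force it — 0 ⊮ ¬¬¬A since 0 is accessible from 0 and 0 ⊩ ¬¬A.
1: does not force it — 1 ⊮ ¬¬¬A since 1 is accessible from 1 and 1 ⊩ ¬¬A.
2: does not force it.
3: does not force it.
4: does not force it.
Worlds forcing the formula: { }.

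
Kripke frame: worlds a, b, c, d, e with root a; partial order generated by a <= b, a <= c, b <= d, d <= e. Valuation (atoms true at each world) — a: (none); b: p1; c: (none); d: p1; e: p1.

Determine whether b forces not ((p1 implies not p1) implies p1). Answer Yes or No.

b does not force not ((p1 implies not p1) implies p1) since b is accessible from b and b forces (p1 implies not p1) implies p1.
b forces (p1 implies not p1) implies p1 vacuously: no world accessible from b forces the antecedent p1 implies not p1.

No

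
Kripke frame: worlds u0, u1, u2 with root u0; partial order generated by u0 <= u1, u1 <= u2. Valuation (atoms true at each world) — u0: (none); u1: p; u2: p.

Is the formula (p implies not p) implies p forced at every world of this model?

Yes

u0 forces (p implies not p) implies p vacuously: no world accessible from u0 forces the antecedent p implies not p.
Since the root u0 forces (p implies not p) implies p and forcing is persistent (monotone upward), every world forces it.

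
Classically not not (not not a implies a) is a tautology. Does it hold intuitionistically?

Yes

This is the double negation of double-negation elimination, which is intuitionistically derivable.
By Glivenko's theorem the double negation of any classical propositional tautology is intuitionistically provable; not not a implies a is classically a tautology.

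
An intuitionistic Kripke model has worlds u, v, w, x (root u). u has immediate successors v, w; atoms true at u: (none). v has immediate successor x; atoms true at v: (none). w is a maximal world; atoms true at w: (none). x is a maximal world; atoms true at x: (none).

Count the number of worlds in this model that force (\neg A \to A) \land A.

0

u: does not force it — u \nVdash (\neg A \to A) \land A since u fails \neg A \to A.
v: does not force it.
w: does not force it.
x: does not force it.
Worlds forcing the formula: { }.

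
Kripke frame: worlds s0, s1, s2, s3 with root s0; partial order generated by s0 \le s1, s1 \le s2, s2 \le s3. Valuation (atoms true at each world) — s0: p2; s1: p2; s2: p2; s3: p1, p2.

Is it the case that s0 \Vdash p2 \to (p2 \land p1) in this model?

No

s0 \nVdash p2 \to (p2 \land p1): already at s0 itself, s0 \Vdash p2 but s0 \nVdash p2 \land p1.
s0 \nVdash p2 \land p1 since s0 fails p1.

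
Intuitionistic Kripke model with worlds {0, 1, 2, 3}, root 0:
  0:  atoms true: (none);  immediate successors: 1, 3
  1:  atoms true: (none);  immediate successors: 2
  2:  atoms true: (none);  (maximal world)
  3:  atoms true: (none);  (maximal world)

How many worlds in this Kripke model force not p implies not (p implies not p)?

0

0: does not force it — 0 does not force not p implies not (p implies not p): already at 0 itself, 0 forces not p but 0 does not force not (p implies not p).
1: does not force it.
2: does not force it.
3: does not force it.
Worlds forcing the formula: { }.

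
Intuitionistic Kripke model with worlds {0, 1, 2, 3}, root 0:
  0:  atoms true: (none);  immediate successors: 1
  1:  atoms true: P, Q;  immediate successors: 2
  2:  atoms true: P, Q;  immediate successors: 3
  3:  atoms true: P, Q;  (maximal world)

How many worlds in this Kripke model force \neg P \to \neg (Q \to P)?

4

0: forces it.
1: forces it.
2: forces it.
3: forces it.
Worlds forcing the formula: {0, 1, 2, 3}.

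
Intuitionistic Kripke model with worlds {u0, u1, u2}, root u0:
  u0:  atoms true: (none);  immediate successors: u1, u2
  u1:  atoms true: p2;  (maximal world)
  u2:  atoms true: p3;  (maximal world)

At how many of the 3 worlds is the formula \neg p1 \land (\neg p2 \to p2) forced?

1

u0: does not force it — u0 \nVdash \neg p1 \land (\neg p2 \to p2) since u0 fails \neg p2 \to p2.
u1: forces it.
u2: does not force it.
Worlds forcing the formula: {u1}.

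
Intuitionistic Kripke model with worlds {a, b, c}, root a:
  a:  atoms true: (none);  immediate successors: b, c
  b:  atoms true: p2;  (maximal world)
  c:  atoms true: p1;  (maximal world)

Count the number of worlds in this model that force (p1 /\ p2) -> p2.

3

a: forces it.
b: forces it.
c: forces it.
Worlds forcing the formula: {a, b, c}.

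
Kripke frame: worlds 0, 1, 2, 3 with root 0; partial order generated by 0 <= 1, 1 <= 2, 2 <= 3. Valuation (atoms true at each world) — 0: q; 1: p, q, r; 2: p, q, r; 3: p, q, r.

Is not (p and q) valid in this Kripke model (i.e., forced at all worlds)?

Not every world: 0 does not force not (p and q).
0 does not force not (p and q) since 1 is accessible from 0 and 1 forces p and q.
1 forces p and q since 1 forces both conjuncts.

No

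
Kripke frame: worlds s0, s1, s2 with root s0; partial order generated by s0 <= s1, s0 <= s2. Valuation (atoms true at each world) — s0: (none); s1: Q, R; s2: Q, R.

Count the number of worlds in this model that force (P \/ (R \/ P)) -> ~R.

0

s0: does not force it — s0 ||-/- (P \/ (R \/ P)) -> ~R: at the accessible world s1, s1 ||- P \/ (R \/ P) but s1 ||-/- ~R.
s1: does not force it — s1 ||-/- (P \/ (R \/ P)) -> ~R: already at s1 itself, s1 ||- P \/ (R \/ P) but s1 ||-/- ~R.
s2: does not force it.
Worlds forcing the formula: { }.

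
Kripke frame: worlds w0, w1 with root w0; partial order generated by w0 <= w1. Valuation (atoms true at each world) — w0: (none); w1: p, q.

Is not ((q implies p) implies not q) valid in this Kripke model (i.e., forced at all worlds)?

Yes

w0 forces not ((q implies p) implies not q): no world accessible from w0 forces (q implies p) implies not q.
Since the root w0 forces not ((q implies p) implies not q) and forcing is persistent (monotone upward), every world forces it.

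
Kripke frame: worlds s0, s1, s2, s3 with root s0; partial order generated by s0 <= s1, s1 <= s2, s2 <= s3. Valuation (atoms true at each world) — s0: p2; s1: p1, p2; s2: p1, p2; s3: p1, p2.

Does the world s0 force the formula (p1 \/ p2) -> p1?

s0 ||-/- (p1 \/ p2) -> p1: already at s0 itself, s0 ||- p1 \/ p2 but s0 ||-/- p1.
s0 lacks atom p1, so s0 ||-/- p1.

No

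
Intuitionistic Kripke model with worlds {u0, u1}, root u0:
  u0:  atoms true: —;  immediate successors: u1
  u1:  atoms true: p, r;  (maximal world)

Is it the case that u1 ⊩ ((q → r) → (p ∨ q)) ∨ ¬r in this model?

Yes

u1 ⊩ ((q → r) → (p ∨ q)) ∨ ¬r via the disjunct (q → r) → (p ∨ q).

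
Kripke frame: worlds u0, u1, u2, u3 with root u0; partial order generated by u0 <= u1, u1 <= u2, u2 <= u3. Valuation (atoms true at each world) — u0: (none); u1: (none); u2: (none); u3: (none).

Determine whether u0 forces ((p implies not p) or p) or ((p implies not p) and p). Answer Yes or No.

Yes

u0 forces ((p implies not p) or p) or ((p implies not p) and p) via the disjunct (p implies not p) or p.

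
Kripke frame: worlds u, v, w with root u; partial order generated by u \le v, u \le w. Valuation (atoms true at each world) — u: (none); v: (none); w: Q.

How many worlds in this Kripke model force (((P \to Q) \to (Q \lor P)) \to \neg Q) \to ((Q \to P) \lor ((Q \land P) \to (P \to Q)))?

3

u: forces it.
v: forces it.
w: forces it.
Worlds forcing the formula: {u, v, w}.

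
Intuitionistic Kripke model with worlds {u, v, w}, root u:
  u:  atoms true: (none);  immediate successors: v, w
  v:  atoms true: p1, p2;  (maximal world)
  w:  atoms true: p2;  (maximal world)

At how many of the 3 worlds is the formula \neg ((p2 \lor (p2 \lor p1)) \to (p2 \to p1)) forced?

u: does not force it — u \nVdash \neg ((p2 \lor (p2 \lor p1)) \to (p2 \to p1)) since v is accessible from u and v \Vdash (p2 \lor (p2 \lor p1)) \to (p2 \to p1).
v: does not force it — v \nVdash \neg ((p2 \lor (p2 \lor p1)) \to (p2 \to p1)) since v is accessible from v and v \Vdash (p2 \lor (p2 \lor p1)) \to (p2 \to p1).
w: forces it.
Worlds forcing the formula: {w}.

1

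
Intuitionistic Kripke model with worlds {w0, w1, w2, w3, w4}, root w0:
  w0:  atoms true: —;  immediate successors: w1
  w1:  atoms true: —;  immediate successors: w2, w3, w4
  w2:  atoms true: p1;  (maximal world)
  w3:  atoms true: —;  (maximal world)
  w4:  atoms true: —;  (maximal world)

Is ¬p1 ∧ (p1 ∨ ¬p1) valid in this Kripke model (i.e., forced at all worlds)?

No

Not every world: w0 ⊮ ¬p1 ∧ (p1 ∨ ¬p1).
w0 ⊮ ¬p1 ∧ (p1 ∨ ¬p1) since w0 fails ¬p1.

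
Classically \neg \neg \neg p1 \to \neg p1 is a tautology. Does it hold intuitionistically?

This is triple-negation reduction, which is intuitionistically derivable.
Assume \neg \neg \neg p1 and suppose p1. Then \neg \neg p1 (double-negation introduction), contradicting \neg \neg \neg p1. So \neg p1.

Yes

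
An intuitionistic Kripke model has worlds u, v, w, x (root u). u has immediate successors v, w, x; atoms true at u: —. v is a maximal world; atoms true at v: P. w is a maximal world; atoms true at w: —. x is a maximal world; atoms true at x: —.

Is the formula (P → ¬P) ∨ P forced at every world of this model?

No

Not every world: u ⊮ (P → ¬P) ∨ P.
u ⊮ (P → ¬P) ∨ P: neither disjunct is forced at u.
u ⊮ P → ¬P: at the accessible world v, v ⊩ P but v ⊮ ¬P.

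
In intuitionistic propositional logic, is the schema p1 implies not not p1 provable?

Yes

This is double-negation introduction, which is intuitionistically derivable.
If a world forces p1 then every accessible world forces p1 (persistence), so none forces not p1; hence not not p1.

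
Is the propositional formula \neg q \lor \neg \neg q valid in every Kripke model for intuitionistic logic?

No

This is the weak law of excluded middle, which is not intuitionistically valid.
A Kripke countermodel: worlds s0, s1, s2; order generated by s0 \le s1, s0 \le s2; atoms true at each world — s0:{}; s1:{q}; s2:{}.
s0 \nVdash \neg q \lor \neg \neg q: neither disjunct is forced at s0.
s0 \nVdash \neg q since s1 is accessible from s0 and s1 \Vdash q.
So the root s0 does not force the formula.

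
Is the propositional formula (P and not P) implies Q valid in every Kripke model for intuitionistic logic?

This is an instance of ex falso quodlibet, which is intuitionistically derivable.
No world can force both P and not P, so the antecedent P and not P is never forced and the implication holds vacuously at every world.

Yes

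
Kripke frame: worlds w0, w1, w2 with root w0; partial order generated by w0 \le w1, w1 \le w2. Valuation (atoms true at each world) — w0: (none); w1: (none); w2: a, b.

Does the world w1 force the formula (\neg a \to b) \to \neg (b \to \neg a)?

Yes

w1 \Vdash (\neg a \to b) \to \neg (b \to \neg a): every world accessible from w1 that forces \neg a \to b (namely w1, w2) also forces \neg (b \to \neg a).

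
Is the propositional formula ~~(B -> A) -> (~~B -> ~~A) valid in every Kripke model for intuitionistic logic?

This is the distribution of double negation over implication, which is intuitionistically derivable.
Assume ~~(B -> A) and ~~B; suppose ~A. Then B -> A would give ~B (by contraposition), contradicting ~~B; so ~(B -> A), contradicting ~~(B -> A). Hence ~~A.

Yes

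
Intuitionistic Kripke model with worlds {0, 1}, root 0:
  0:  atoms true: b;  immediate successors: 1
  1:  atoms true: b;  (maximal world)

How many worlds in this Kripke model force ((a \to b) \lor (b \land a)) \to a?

0

0: does not force it — 0 \nVdash ((a \to b) \lor (b \land a)) \to a: already at 0 itself, 0 \Vdash (a \to b) \lor (b \land a) but 0 \nVdash a.
1: does not force it.
Worlds forcing the formula: { }.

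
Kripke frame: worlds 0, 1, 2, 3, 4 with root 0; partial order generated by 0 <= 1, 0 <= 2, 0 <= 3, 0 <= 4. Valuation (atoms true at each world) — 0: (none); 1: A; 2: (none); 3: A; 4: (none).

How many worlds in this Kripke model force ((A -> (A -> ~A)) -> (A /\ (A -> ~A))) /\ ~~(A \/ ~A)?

0: does not force it — 0 ||-/- ((A -> (A -> ~A)) -> (A /\ (A -> ~A))) /\ ~~(A \/ ~A) since 0 fails (A -> (A -> ~A)) -> (A /\ (A -> ~A)).
1: forces it.
2: does not force it.
3: forces it.
4: does not force it.
Worlds forcing the formula: {1, 3}.

2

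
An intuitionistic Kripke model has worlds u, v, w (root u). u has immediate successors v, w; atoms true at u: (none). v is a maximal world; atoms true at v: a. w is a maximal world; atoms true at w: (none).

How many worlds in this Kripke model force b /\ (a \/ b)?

u: does not force it — u ||-/- b /\ (a \/ b) since u fails b.
v: does not force it — v ||-/- b /\ (a \/ b) since v fails b.
w: does not force it.
Worlds forcing the formula: { }.

0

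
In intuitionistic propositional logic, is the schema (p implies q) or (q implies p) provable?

This is the Gödel–Dummett linearity axiom, which is not intuitionistically valid.
A Kripke countermodel: worlds w0, w1, w2; order generated by w0 <= w1, w0 <= w2; atoms true at each world — w0:{}; w1:{p}; w2:{q}.
w0 does not force (p implies q) or (q implies p): neither disjunct is forced at w0.
w0 does not force p implies q: at the accessible world w1, w1 forces p but w1 does not force q.
w1 lacks atom q, so w1 does not force q.
So the root w0 does not force the formula.

No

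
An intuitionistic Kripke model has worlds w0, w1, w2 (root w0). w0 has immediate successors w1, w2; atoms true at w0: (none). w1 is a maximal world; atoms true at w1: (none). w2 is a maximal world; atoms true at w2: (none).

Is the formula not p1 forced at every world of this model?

Yes

w0 forces not p1: no world accessible from w0 forces p1.
Since the root w0 forces not p1 and forcing is persistent (monotone upward), every world forces it.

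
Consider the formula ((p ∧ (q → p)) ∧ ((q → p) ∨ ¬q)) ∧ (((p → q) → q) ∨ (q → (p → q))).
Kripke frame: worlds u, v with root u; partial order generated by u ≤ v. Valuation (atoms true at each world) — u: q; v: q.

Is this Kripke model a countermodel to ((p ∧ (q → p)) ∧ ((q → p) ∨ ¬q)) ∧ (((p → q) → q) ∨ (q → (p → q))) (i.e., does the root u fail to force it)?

u ⊮ ((p ∧ (q → p)) ∧ ((q → p) ∨ ¬q)) ∧ (((p → q) → q) ∨ (q → (p → q))) since u fails (p ∧ (q → p)) ∧ ((q → p) ∨ ¬q).
So the root u does not force ((p ∧ (q → p)) ∧ ((q → p) ∨ ¬q)) ∧ (((p → q) → q) ∨ (q → (p → q))); the model is a countermodel.

Yes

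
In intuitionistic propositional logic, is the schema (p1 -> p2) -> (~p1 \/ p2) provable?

No

This is the material-implication-as-disjunction principle, which is not intuitionistically valid.
A Kripke countermodel: worlds u0, u1; order generated by u0 <= u1; atoms true at each world — u0:{}; u1:{p1,p2}.
u0 ||-/- (p1 -> p2) -> (~p1 \/ p2): already at u0 itself, u0 ||- p1 -> p2 but u0 ||-/- ~p1 \/ p2.
u0 ||-/- ~p1 \/ p2: neither disjunct is forced at u0.
u0 ||-/- ~p1 since u1 is accessible from u0 and u1 ||- p1.
So the root u0 does not force the formula.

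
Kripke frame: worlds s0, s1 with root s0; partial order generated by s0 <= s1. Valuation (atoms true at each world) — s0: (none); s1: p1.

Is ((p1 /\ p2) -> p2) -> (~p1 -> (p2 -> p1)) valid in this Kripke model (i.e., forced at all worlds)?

s0 ||- ((p1 /\ p2) -> p2) -> (~p1 -> (p2 -> p1)): every world accessible from s0 that forces (p1 /\ p2) -> p2 (namely s0, s1) also forces ~p1 -> (p2 -> p1).
Since the root s0 forces ((p1 /\ p2) -> p2) -> (~p1 -> (p2 -> p1)) and forcing is persistent (monotone upward), every world forces it.

Yes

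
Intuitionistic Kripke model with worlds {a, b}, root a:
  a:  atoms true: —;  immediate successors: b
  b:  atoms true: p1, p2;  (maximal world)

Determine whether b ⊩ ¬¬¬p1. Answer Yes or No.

b ⊮ ¬¬¬p1 since b is accessible from b and b ⊩ ¬¬p1.
b ⊩ ¬¬p1: no world accessible from b forces ¬p1.

No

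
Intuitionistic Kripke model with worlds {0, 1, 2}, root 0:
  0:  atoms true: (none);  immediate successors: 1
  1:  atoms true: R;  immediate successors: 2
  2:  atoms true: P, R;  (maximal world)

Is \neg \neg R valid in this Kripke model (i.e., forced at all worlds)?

0 \Vdash \neg \neg R: no world accessible from 0 forces \neg R.
Since the root 0 forces \neg \neg R and forcing is persistent (monotone upward), every world forces it.

Yes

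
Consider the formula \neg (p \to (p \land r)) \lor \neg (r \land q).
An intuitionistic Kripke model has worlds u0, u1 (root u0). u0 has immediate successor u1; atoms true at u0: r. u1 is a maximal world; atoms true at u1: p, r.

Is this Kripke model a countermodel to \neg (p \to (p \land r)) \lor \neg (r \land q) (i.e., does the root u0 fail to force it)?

No

u0 \Vdash \neg (p \to (p \land r)) \lor \neg (r \land q) via the disjunct \neg (r \land q).
So the root u0 forces \neg (p \to (p \land r)) \lor \neg (r \land q); the model is not a countermodel.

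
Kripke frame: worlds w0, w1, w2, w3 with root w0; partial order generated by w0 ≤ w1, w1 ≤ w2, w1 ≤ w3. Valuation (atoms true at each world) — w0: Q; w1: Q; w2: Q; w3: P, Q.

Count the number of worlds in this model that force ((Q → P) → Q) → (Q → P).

w0: does not force it — w0 ⊮ ((Q → P) → Q) → (Q → P): already at w0 itself, w0 ⊩ (Q → P) → Q but w0 ⊮ Q → P.
w1: does not force it — w1 ⊮ ((Q → P) → Q) → (Q → P): already at w1 itself, w1 ⊩ (Q → P) → Q but w1 ⊮ Q → P.
w2: does not force it.
w3: forces it.
Worlds forcing the formula: {w3}.

1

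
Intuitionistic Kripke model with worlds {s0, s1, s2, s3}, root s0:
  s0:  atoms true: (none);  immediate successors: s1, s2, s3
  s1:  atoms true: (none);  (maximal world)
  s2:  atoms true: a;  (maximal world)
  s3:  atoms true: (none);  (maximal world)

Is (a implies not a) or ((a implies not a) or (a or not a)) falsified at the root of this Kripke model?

Yes

s0 does not force (a implies not a) or ((a implies not a) or (a or not a)): neither disjunct is forced at s0.
s0 does not force a implies not a: at the accessible world s2, s2 forces a but s2 does not force not a.
s2 does not force not a since s2 is accessible from s2 and s2 forces a.
So the root s0 does not force (a implies not a) or ((a implies not a) or (a or not a)); the model is a countermodel.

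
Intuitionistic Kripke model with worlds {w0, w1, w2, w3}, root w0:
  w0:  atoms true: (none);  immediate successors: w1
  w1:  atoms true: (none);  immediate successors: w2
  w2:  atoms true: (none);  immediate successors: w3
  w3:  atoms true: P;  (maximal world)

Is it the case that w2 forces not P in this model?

w2 does not force not P since w3 is accessible from w2 and w3 forces P.

No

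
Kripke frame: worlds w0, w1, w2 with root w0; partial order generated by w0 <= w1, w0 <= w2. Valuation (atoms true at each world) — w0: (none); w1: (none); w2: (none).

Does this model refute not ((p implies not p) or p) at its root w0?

w0 does not force not ((p implies not p) or p) since w0 is accessible from w0 and w0 forces (p implies not p) or p.
w0 forces (p implies not p) or p via the disjunct p implies not p.
So the root w0 does not force not ((p implies not p) or p); the model is a countermodel.

Yes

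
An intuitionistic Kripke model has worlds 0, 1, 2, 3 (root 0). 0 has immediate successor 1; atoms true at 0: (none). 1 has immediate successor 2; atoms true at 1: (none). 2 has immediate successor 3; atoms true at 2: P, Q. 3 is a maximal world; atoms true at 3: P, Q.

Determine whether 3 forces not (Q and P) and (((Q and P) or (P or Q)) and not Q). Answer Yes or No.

No

3 does not force not (Q and P) and (((Q and P) or (P or Q)) and not Q) since 3 fails not (Q and P).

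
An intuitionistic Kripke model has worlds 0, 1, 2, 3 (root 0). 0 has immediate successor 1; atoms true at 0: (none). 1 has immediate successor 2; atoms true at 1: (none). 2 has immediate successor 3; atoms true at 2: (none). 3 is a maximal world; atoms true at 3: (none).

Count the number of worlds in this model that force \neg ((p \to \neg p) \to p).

4

0: forces it.
1: forces it.
2: forces it.
3: forces it.
Worlds forcing the formula: {0, 1, 2, 3}.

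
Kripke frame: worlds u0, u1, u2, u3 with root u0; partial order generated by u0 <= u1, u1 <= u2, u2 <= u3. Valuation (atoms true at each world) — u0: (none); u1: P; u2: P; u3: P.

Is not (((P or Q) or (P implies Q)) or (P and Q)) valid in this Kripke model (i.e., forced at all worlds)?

No

Not every world: u0 does not force not (((P or Q) or (P implies Q)) or (P and Q)).
u0 does not force not (((P or Q) or (P implies Q)) or (P and Q)) since u1 is accessible from u0 and u1 forces ((P or Q) or (P implies Q)) or (P and Q).
u1 forces ((P or Q) or (P implies Q)) or (P and Q) via the disjunct (P or Q) or (P implies Q).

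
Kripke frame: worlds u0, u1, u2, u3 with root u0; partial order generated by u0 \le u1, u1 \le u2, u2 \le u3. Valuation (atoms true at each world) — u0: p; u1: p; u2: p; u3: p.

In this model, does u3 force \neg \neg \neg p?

u3 \nVdash \neg \neg \neg p since u3 is accessible from u3 and u3 \Vdash \neg \neg p.
u3 \Vdash \neg \neg p: no world accessible from u3 forces \neg p.

No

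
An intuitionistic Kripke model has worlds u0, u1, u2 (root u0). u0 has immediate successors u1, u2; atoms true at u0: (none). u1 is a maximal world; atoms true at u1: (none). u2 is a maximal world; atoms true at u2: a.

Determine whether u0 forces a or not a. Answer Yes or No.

u0 does not force a or not a: neither disjunct is forced at u0.
u0 lacks atom a, so u0 does not force a.

No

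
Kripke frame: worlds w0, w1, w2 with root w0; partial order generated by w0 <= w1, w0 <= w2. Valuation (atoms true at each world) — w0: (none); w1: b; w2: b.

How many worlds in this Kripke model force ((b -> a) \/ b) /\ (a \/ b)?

2

w0: does not force it — w0 ||-/- ((b -> a) \/ b) /\ (a \/ b) since w0 fails (b -> a) \/ b.
w1: forces it.
w2: forces it.
Worlds forcing the formula: {w1, w2}.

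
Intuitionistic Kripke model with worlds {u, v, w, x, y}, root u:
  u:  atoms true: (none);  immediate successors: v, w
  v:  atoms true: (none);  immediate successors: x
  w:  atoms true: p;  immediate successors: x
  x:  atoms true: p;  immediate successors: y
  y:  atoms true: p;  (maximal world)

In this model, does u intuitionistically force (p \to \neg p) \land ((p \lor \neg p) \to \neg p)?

u \nVdash (p \to \neg p) \land ((p \lor \neg p) \to \neg p) since u fails p \to \neg p.

No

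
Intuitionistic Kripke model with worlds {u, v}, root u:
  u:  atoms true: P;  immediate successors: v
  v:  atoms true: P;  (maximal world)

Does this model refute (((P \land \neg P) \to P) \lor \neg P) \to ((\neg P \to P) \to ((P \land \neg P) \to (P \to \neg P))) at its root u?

No

u \Vdash (((P \land \neg P) \to P) \lor \neg P) \to ((\neg P \to P) \to ((P \land \neg P) \to (P \to \neg P))): every world accessible from u that forces ((P \land \neg P) \to P) \lor \neg P (namely u, v) also forces (\neg P \to P) \to ((P \land \neg P) \to (P \to \neg P)).
So the root u forces (((P \land \neg P) \to P) \lor \neg P) \to ((\neg P \to P) \to ((P \land \neg P) \to (P \to \neg P))); the model is not a countermodel.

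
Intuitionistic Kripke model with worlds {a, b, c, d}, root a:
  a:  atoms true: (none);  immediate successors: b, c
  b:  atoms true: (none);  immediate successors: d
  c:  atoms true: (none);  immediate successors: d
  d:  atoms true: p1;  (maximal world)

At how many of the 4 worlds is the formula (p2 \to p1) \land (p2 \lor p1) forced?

a: does not force it — a \nVdash (p2 \to p1) \land (p2 \lor p1) since a fails p2 \lor p1.
b: does not force it.
c: does not force it.
d: forces it.
Worlds forcing the formula: {d}.

1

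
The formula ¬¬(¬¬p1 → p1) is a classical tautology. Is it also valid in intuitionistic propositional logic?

This is the double negation of double-negation elimination, which is intuitionistically derivable.
By Glivenko's theorem the double negation of any classical propositional tautology is intuitionistically provable; ¬¬p1 → p1 is classically a tautology.

Yes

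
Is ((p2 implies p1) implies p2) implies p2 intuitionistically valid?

No

This is Peirce's law, which is not intuitionistically valid.
A Kripke countermodel: worlds u0, u1; order generated by u0 <= u1; atoms true at each world — u0:{}; u1:{p2}.
u0 does not force ((p2 implies p1) implies p2) implies p2: already at u0 itself, u0 forces (p2 implies p1) implies p2 but u0 does not force p2.
u0 lacks atom p2, so u0 does not force p2.
So the root u0 does not force the formula.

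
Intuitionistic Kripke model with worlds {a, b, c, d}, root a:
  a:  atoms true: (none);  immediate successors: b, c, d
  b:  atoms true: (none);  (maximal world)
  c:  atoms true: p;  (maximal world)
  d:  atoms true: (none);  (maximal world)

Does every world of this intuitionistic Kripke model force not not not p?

Not every world: a does not force not not not p.
a does not force not not not p since c is accessible from a and c forces not not p.
c forces not not p: no world accessible from c forces not p.

No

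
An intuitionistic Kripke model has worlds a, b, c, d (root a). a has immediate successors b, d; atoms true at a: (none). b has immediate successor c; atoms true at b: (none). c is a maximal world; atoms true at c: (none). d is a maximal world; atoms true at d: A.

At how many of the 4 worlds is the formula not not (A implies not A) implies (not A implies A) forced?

a: does not force it — a does not force not not (A implies not A) implies (not A implies A): at the accessible world b, b forces not not (A implies not A) but b does not force not A implies A.
b: does not force it.
c: does not force it.
d: forces it.
Worlds forcing the formula: {d}.

1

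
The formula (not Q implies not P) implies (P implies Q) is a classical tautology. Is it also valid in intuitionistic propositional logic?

No

This is the converse of contraposition, which is not intuitionistically valid.
A Kripke countermodel: worlds a, b; order generated by a <= b; atoms true at each world — a:{P}; b:{P,Q}.
a does not force (not Q implies not P) implies (P implies Q): already at a itself, a forces not Q implies not P but a does not force P implies Q.
a does not force P implies Q: already at a itself, a forces P but a does not force Q.
a lacks atom Q, so a does not force Q.
So the root a does not force the formula.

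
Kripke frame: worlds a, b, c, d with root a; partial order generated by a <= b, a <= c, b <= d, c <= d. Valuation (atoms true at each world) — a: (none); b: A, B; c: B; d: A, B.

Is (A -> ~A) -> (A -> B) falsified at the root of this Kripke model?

No

a ||- (A -> ~A) -> (A -> B) vacuously: no world accessible from a forces the antecedent A -> ~A.
So the root a forces (A -> ~A) -> (A -> B); the model is not a countermodel.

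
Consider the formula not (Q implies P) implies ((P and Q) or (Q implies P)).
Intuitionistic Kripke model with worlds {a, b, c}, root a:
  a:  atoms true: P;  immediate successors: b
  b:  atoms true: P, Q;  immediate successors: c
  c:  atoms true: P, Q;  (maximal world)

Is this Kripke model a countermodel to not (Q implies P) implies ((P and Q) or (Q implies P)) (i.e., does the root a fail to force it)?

a forces not (Q implies P) implies ((P and Q) or (Q implies P)) vacuously: no world accessible from a forces the antecedent not (Q implies P).
So the root a forces not (Q implies P) implies ((P and Q) or (Q implies P)); the model is not a countermodel.

No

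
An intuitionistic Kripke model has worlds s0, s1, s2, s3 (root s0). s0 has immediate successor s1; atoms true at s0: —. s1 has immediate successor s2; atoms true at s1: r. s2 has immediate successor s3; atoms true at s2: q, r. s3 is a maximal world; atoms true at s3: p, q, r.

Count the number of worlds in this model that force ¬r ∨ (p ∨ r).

s0: does not force it — s0 ⊮ ¬r ∨ (p ∨ r): neither disjunct is forced at s0.
s1: forces it.
s2: forces it.
s3: forces it.
Worlds forcing the formula: {s1, s2, s3}.

3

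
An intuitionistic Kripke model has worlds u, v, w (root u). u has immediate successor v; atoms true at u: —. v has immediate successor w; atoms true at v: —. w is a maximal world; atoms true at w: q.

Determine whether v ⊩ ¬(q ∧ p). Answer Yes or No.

v ⊩ ¬(q ∧ p): no world accessible from v forces q ∧ p.

Yes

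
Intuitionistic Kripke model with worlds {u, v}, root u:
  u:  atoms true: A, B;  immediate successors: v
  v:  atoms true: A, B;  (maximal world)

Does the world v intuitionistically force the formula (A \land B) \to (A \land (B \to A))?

Yes

v \Vdash (A \land B) \to (A \land (B \to A)): every world accessible from v that forces A \land B (namely v) also forces A \land (B \to A).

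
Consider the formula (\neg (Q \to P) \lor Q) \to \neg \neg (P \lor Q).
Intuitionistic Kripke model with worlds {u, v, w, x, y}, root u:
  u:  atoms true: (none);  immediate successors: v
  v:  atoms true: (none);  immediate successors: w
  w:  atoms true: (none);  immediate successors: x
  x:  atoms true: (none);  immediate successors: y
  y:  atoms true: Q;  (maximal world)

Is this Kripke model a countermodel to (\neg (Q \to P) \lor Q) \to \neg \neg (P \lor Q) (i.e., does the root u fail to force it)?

u \Vdash (\neg (Q \to P) \lor Q) \to \neg \neg (P \lor Q): every world accessible from u that forces \neg (Q \to P) \lor Q (namely u, v, w, x, y) also forces \neg \neg (P \lor Q).
So the root u forces (\neg (Q \to P) \lor Q) \to \neg \neg (P \lor Q); the model is not a countermodel.

No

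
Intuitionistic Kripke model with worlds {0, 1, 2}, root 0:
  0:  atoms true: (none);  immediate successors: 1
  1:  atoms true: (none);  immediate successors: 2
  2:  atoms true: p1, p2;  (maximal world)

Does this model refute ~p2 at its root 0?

Yes

0 ||-/- ~p2 since 2 is accessible from 0 and 2 ||- p2.
So the root 0 does not force ~p2; the model is a countermodel.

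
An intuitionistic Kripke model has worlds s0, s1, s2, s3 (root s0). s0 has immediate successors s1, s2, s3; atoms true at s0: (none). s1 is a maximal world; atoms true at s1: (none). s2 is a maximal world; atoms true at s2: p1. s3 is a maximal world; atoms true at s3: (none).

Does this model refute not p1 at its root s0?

Yes

s0 does not force not p1 since s2 is accessible from s0 and s2 forces p1.
So the root s0 does not force not p1; the model is a countermodel.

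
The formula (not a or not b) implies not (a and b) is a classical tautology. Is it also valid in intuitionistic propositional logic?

Yes

This is a constructively valid De Morgan direction (disjunction of negations to negated conjunction), which is intuitionistically derivable.
If not a holds at a world then no accessible world forces a, hence none forces a and b; likewise for not b.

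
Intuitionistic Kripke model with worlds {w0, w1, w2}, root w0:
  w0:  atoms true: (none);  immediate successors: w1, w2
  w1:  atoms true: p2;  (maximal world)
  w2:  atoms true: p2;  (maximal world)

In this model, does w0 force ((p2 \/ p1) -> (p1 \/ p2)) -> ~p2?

No

w0 ||-/- ((p2 \/ p1) -> (p1 \/ p2)) -> ~p2: already at w0 itself, w0 ||- (p2 \/ p1) -> (p1 \/ p2) but w0 ||-/- ~p2.
w0 ||-/- ~p2 since w1 is accessible from w0 and w1 ||- p2.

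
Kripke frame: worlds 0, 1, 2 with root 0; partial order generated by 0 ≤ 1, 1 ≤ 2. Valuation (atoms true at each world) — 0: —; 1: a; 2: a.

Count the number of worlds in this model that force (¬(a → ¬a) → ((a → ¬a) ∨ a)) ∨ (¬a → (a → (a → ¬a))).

0: forces it.
1: forces it.
2: forces it.
Worlds forcing the formula: {0, 1, 2}.

3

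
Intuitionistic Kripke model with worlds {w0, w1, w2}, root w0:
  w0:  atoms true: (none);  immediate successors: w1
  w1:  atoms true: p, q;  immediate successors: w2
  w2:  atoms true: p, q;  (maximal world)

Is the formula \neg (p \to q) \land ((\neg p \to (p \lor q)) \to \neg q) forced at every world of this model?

No

Not every world: w0 \nVdash \neg (p \to q) \land ((\neg p \to (p \lor q)) \to \neg q).
w0 \nVdash \neg (p \to q) \land ((\neg p \to (p \lor q)) \to \neg q) since w0 fails \neg (p \to q).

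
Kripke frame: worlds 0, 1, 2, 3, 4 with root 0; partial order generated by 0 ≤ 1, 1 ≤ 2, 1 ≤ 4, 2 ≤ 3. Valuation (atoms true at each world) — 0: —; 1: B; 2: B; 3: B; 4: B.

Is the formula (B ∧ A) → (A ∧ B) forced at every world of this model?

Yes

0 ⊩ (B ∧ A) → (A ∧ B) vacuously: no world accessible from 0 forces the antecedent B ∧ A.
Since the root 0 forces (B ∧ A) → (A ∧ B) and forcing is persistent (monotone upward), every world forces it.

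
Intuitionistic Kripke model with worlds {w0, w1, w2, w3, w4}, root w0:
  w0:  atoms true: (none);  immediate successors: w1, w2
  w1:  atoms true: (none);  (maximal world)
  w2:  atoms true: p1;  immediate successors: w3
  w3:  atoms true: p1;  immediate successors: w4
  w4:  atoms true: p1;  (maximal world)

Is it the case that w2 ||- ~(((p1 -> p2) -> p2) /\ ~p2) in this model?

w2 ||-/- ~(((p1 -> p2) -> p2) /\ ~p2) since w2 is accessible from w2 and w2 ||- ((p1 -> p2) -> p2) /\ ~p2.
w2 ||- ((p1 -> p2) -> p2) /\ ~p2 since w2 forces both conjuncts.

No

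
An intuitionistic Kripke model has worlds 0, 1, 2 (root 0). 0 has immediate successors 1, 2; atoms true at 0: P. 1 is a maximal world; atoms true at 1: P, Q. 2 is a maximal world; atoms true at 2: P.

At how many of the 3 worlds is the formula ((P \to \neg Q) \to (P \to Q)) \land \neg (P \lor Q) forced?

0

0: does not force it — 0 \nVdash ((P \to \neg Q) \to (P \to Q)) \land \neg (P \lor Q) since 0 fails (P \to \neg Q) \to (P \to Q).
1: does not force it.
2: does not force it.
Worlds forcing the formula: { }.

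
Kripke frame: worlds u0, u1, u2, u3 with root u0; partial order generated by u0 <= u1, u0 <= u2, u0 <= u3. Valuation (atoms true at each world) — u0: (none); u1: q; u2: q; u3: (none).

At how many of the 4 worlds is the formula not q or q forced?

u0: does not force it — u0 does not force not q or q: neither disjunct is forced at u0.
u1: forces it.
u2: forces it.
u3: forces it.
Worlds forcing the formula: {u1, u2, u3}.

3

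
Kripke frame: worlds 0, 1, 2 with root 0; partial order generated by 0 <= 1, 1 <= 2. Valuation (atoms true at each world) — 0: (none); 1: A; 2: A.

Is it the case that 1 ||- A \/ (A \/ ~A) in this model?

Yes

1 ||- A \/ (A \/ ~A) via the disjunct A.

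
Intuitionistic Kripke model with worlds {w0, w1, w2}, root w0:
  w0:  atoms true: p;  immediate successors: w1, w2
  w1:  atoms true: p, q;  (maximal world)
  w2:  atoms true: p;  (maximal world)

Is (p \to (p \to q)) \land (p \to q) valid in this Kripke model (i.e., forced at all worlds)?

Not every world: w0 \nVdash (p \to (p \to q)) \land (p \to q).
w0 \nVdash (p \to (p \to q)) \land (p \to q) since w0 fails p \to (p \to q).

No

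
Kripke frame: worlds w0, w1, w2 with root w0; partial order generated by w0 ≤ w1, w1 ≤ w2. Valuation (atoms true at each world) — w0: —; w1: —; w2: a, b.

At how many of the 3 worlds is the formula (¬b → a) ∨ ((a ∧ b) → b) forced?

3

w0: forces it.
w1: forces it.
w2: forces it.
Worlds forcing the formula: {w0, w1, w2}.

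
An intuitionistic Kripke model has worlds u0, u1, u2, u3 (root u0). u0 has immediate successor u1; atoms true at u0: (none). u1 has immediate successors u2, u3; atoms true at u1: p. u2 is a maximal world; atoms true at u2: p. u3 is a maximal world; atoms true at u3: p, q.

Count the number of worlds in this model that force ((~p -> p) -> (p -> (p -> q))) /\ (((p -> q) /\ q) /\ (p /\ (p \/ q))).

1

u0: does not force it — u0 ||-/- ((~p -> p) -> (p -> (p -> q))) /\ (((p -> q) /\ q) /\ (p /\ (p \/ q))) since u0 fails (~p -> p) -> (p -> (p -> q)).
u1: does not force it.
u2: does not force it.
u3: forces it.
Worlds forcing the formula: {u3}.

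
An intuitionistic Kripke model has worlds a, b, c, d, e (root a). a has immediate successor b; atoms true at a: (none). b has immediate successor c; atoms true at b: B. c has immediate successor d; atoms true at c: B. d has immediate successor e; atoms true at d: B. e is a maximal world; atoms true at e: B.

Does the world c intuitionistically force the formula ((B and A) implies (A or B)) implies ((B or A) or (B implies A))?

Yes

c forces ((B and A) implies (A or B)) implies ((B or A) or (B implies A)): every world accessible from c that forces (B and A) implies (A or B) (namely c, d, e) also forces (B or A) or (B implies A).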